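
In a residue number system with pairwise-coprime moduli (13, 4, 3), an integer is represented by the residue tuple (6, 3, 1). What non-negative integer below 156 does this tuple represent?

The moduli are pairwise coprime; N = 13·4·3 = 156.
N/13 = 12; 12 ≡ 12 (mod 13); 12·12 ≡ 1, so inverse 12.
N/4 = 39; 39 ≡ 3 (mod 4); 3·3 ≡ 1, so inverse 3.
N/3 = 52; 52 ≡ 1 (mod 3), inverse 1.
x ≡ 6·12·12 + 3·39·3 + 1·52·1 = 1267.
1267 mod 156 = 19.

19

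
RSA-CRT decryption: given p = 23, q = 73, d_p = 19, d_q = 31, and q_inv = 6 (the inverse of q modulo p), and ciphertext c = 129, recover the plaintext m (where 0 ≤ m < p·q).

m₁ = c^(d_p) mod p: c ≡ 14 (mod 23), and 14^19 mod 23 = 10.
m₂ = c^(d_q) mod q: c ≡ 56 (mod 73), and 56^31 mod 73 = 21.
h = q_inv·(m₁ − m₂) mod p = 6·(10 − 21) mod 23 = 3.
m = m₂ + h·q = 21 + 3·73 = 240.

240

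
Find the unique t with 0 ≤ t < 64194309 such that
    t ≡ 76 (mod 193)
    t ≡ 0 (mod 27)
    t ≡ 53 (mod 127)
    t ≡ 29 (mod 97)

8714412

The moduli are pairwise coprime; N = 193·27·127·97 = 64194309.
N/193 = 332613; 332613 ≡ 74 (mod 193); 74·60 ≡ 1, so inverse 60.
N/27 = 2377567; 2377567 ≡ 1 (mod 27), inverse 1.
N/127 = 505467; 505467 ≡ 7 (mod 127); 7·109 ≡ 1, so inverse 109.
N/97 = 661797; 661797 ≡ 63 (mod 97); 63·77 ≡ 1, so inverse 77.
t ≡ 76·332613·60 + 0·2377567·1 + 53·505467·109 + 29·661797·77 = 5914590840.
5914590840 mod 64194309 = 8714412.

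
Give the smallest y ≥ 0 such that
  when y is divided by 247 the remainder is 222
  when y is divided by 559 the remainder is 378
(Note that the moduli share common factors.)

5409

Combine the congruences pairwise.
gcd(247, 559) = 13 and 13 | (378 − 222), so the pair is consistent; merging gives y ≡ 5409 (mod 10621), where 10621 = lcm(247, 559).
The solution is unique modulo lcm(247, 559) = 10621.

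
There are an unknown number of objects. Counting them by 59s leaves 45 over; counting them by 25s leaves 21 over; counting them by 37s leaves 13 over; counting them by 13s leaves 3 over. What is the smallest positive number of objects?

701496

Combine the congruences pairwise.
From N ≡ 45 (mod 59) write N = 45 + 59t. Substituting into N ≡ 21 (mod 25) gives 59t ≡ 1 (mod 25), and since 9⁻¹ ≡ 14 (mod 25), t ≡ 14. Hence N ≡ 45 + 59·14 = 871 (mod 1475).
From N ≡ 871 (mod 1475) write N = 871 + 1475t. Substituting into N ≡ 13 (mod 37) gives 1475t ≡ 30 (mod 37), and since 32⁻¹ ≡ 22 (mod 37), t ≡ 31. Hence N ≡ 871 + 1475·31 = 46596 (mod 54575).
From N ≡ 46596 (mod 54575) write N = 46596 + 54575t. Substituting into N ≡ 3 (mod 13) gives 54575t ≡ 12 (mod 13), and since 1⁻¹ ≡ 1 (mod 13), t ≡ 12. Hence N ≡ 46596 + 54575·12 = 701496 (mod 709475).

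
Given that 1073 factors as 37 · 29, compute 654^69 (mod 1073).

397

Mod 37: 654 ≡ 25; by Fermat, exponent reduces to 69 mod 36 = 33; 25^33 ≡ 27 (mod 37).
Mod 29: 654 ≡ 16; by Fermat, exponent reduces to 69 mod 28 = 13; 16^13 ≡ 20 (mod 29).
Combine by CRT: x ≡ 27 (mod 37), x ≡ 20 (mod 29) ⇒ x ≡ 397 (mod 1073).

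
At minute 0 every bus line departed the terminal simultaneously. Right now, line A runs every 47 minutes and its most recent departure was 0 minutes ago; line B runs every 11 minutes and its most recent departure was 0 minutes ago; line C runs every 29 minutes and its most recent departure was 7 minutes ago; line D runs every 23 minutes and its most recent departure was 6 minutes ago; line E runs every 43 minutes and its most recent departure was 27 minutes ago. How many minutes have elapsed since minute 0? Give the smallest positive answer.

From t ≡ 0 (mod 47) write t = 0 + 47s. Substituting into t ≡ 0 (mod 11) gives 47s ≡ 0 (mod 11), and since 3⁻¹ ≡ 4 (mod 11), s ≡ 0. Hence t ≡ 0 + 47·0 = 0 (mod 517).
From t ≡ 0 (mod 517) write t = 0 + 517s. Substituting into t ≡ 7 (mod 29) gives 517s ≡ 7 (mod 29), and since 24⁻¹ ≡ 23 (mod 29), s ≡ 16. Hence t ≡ 0 + 517·16 = 8272 (mod 14993).
From t ≡ 8272 (mod 14993) write t = 8272 + 14993s. Substituting into t ≡ 6 (mod 23) gives 14993s ≡ 14 (mod 23), and since 20⁻¹ ≡ 15 (mod 23), s ≡ 3. Hence t ≡ 8272 + 14993·3 = 53251 (mod 344839).
From t ≡ 53251 (mod 344839) write t = 53251 + 344839s. Substituting into t ≡ 27 (mod 43) gives 344839s ≡ 10 (mod 43), and since 22⁻¹ ≡ 2 (mod 43), s ≡ 20. Hence t ≡ 53251 + 344839·20 = 6950031 (mod 14828077).

6950031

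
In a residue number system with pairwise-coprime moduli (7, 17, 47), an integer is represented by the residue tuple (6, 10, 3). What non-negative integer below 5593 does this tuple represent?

3716

The moduli are pairwise coprime; N = 7·17·47 = 5593.
N/7 = 799; 799 ≡ 1 (mod 7), inverse 1.
N/17 = 329; 329 ≡ 6 (mod 17); 6·3 ≡ 1, so inverse 3.
N/47 = 119; 119 ≡ 25 (mod 47); 25·32 ≡ 1, so inverse 32.
x ≡ 6·799·1 + 10·329·3 + 3·119·32 = 26088.
26088 mod 5593 = 3716.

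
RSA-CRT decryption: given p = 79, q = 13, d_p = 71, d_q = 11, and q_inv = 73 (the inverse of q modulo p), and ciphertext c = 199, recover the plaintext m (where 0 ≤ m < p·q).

m₁ = c^(d_p) mod p: c ≡ 41 (mod 79), and 41^71 mod 79 = 17.
m₂ = c^(d_q) mod q: c ≡ 4 (mod 13), and 4^11 mod 13 = 10.
h = q_inv·(m₁ − m₂) mod p = 73·(17 − 10) mod 79 = 37.
m = m₂ + h·q = 10 + 37·13 = 491.

491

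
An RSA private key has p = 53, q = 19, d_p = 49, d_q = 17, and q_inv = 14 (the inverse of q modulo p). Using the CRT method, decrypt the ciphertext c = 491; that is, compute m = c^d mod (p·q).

234

m₁ = c^(d_p) mod p: c ≡ 14 (mod 53), and 14^49 mod 53 = 22.
m₂ = c^(d_q) mod q: c ≡ 16 (mod 19), and 16^17 mod 19 = 6.
h = q_inv·(m₁ − m₂) mod p = 14·(22 − 6) mod 53 = 12.
m = m₂ + h·q = 6 + 12·19 = 234.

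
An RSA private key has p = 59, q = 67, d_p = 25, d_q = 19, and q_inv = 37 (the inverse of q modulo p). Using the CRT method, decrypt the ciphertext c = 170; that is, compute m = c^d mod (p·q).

3622

m₁ = c^(d_p) mod p: c ≡ 52 (mod 59), and 52^25 mod 59 = 23.
m₂ = c^(d_q) mod q: c ≡ 36 (mod 67), and 36^19 mod 67 = 4.
h = q_inv·(m₁ − m₂) mod p = 37·(23 − 4) mod 59 = 54.
m = m₂ + h·q = 4 + 54·67 = 3622.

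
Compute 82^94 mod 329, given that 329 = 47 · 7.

191

Mod 47: 82 ≡ 35; by Fermat, exponent reduces to 94 mod 46 = 2; 35^2 ≡ 3 (mod 47).
Mod 7: 82 ≡ 5; by Fermat, exponent reduces to 94 mod 6 = 4; 5^4 ≡ 2 (mod 7).
Combine by CRT: x ≡ 3 (mod 47), x ≡ 2 (mod 7) ⇒ x ≡ 191 (mod 329).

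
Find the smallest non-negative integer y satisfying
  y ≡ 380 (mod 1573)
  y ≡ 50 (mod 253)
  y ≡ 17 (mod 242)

27121

gcd(1573, 253) = 11 and 11 | (50 − 380), so the pair is consistent; merging gives y ≡ 27121 (mod 36179), where 36179 = lcm(1573, 253).
gcd(36179, 242) = 121 and 121 | (17 − 27121), so the pair is consistent; merging gives y ≡ 27121 (mod 72358), where 72358 = lcm(36179, 242).
The solution is unique modulo lcm(1573, 253, 242) = 72358.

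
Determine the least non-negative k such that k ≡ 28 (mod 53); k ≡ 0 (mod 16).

From k ≡ 28 (mod 53) write k = 28 + 53t. Substituting into k ≡ 0 (mod 16) gives 53t ≡ 4 (mod 16), and since 5⁻¹ ≡ 13 (mod 16), t ≡ 4. Hence k ≡ 28 + 53·4 = 240 (mod 848).

240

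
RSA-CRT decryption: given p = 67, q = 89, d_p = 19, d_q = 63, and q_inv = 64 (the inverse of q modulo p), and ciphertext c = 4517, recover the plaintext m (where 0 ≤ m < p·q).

420

m₁ = c^(d_p) mod p: c ≡ 28 (mod 67), and 28^19 mod 67 = 18.
m₂ = c^(d_q) mod q: c ≡ 67 (mod 89), and 67^63 mod 89 = 64.
h = q_inv·(m₁ − m₂) mod p = 64·(18 − 64) mod 67 = 4.
m = m₂ + h·q = 64 + 4·89 = 420.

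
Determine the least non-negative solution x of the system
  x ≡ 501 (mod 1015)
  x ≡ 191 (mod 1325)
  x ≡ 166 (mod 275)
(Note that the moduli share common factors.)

gcd(1015, 1325) = 5 and 5 | (191 − 501), so the pair is consistent; merging gives x ≡ 1516 (mod 268975), where 268975 = lcm(1015, 1325).
gcd(268975, 275) = 25 and 25 | (166 − 1516), so the pair is consistent; merging gives x ≡ 270491 (mod 2958725), where 2958725 = lcm(268975, 275).
The solution is unique modulo lcm(1015, 1325, 275) = 2958725.

270491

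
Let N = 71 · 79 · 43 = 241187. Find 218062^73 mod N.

107170

Mod 71: 218062 ≡ 21; by Fermat, exponent reduces to 73 mod 70 = 3; 21^3 ≡ 31 (mod 71).
Mod 79: 218062 ≡ 22; 22^73 ≡ 46 (mod 79).
Mod 43: 218062 ≡ 9; by Fermat, exponent reduces to 73 mod 42 = 31; 9^31 ≡ 14 (mod 43).
Combine by CRT: x ≡ 31 (mod 71), x ≡ 46 (mod 79), x ≡ 14 (mod 43) ⇒ x ≡ 107170 (mod 241187).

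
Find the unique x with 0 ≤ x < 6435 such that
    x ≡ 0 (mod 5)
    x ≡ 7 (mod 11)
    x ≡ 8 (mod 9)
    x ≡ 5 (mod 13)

2735

From x ≡ 0 (mod 5) write x = 0 + 5t. Substituting into x ≡ 7 (mod 11) gives 5t ≡ 7 (mod 11), and since 5⁻¹ ≡ 9 (mod 11), t ≡ 8. Hence x ≡ 0 + 5·8 = 40 (mod 55).
From x ≡ 40 (mod 55) write x = 40 + 55t. Substituting into x ≡ 8 (mod 9) gives 55t ≡ 4 (mod 9), and since 1⁻¹ ≡ 1 (mod 9), t ≡ 4. Hence x ≡ 40 + 55·4 = 260 (mod 495).
From x ≡ 260 (mod 495) write x = 260 + 495t. Substituting into x ≡ 5 (mod 13) gives 495t ≡ 5 (mod 13), and since 1⁻¹ ≡ 1 (mod 13), t ≡ 5. Hence x ≡ 260 + 495·5 = 2735 (mod 6435).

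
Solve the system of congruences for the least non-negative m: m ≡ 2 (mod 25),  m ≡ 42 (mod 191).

1952

Combine the congruences pairwise.
From m ≡ 2 (mod 25) write m = 2 + 25t. Substituting into m ≡ 42 (mod 191) gives 25t ≡ 40 (mod 191), and since 25⁻¹ ≡ 107 (mod 191), t ≡ 78. Hence m ≡ 2 + 25·78 = 1952 (mod 4775).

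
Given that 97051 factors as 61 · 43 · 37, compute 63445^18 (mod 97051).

83140

Mod 61: 63445 ≡ 5; 5^18 ≡ 58 (mod 61).
Mod 43: 63445 ≡ 20; 20^18 ≡ 21 (mod 43).
Mod 37: 63445 ≡ 27; 27^18 ≡ 1 (mod 37).
Combine by CRT: x ≡ 58 (mod 61), x ≡ 21 (mod 43), x ≡ 1 (mod 37) ⇒ x ≡ 83140 (mod 97051).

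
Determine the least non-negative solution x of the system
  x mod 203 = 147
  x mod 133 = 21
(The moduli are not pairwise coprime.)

553

gcd(203, 133) = 7 and 7 | (21 − 147), so the pair is consistent; merging gives x ≡ 553 (mod 3857), where 3857 = lcm(203, 133).
The solution is unique modulo lcm(203, 133) = 3857.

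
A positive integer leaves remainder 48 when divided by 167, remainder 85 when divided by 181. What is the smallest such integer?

10402

From k ≡ 48 (mod 167) write k = 48 + 167t. Substituting into k ≡ 85 (mod 181) gives 167t ≡ 37 (mod 181), and since 167⁻¹ ≡ 168 (mod 181), t ≡ 62. Hence k ≡ 48 + 167·62 = 10402 (mod 30227).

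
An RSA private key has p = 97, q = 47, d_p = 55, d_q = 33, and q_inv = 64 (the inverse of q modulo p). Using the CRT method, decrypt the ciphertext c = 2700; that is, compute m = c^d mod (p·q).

3411

m₁ = c^(d_p) mod p: c ≡ 81 (mod 97), and 81^55 mod 97 = 16.
m₂ = c^(d_q) mod q: c ≡ 21 (mod 47), and 21^33 mod 47 = 27.
h = q_inv·(m₁ − m₂) mod p = 64·(16 − 27) mod 97 = 72.
m = m₂ + h·q = 27 + 72·47 = 3411.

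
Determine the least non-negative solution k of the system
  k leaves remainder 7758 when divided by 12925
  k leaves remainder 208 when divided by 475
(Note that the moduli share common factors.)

137008

gcd(12925, 475) = 25 and 25 | (208 − 7758), so the pair is consistent; merging gives k ≡ 137008 (mod 245575), where 245575 = lcm(12925, 475).
The solution is unique modulo lcm(12925, 475) = 245575.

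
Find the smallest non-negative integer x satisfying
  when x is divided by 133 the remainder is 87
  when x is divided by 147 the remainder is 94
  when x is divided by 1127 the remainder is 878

62863

Combine the congruences pairwise.
gcd(133, 147) = 7 and 7 | (94 − 87), so the pair is consistent; merging gives x ≡ 1417 (mod 2793), where 2793 = lcm(133, 147).
gcd(2793, 1127) = 49 and 49 | (878 − 1417), so the pair is consistent; merging gives x ≡ 62863 (mod 64239), where 64239 = lcm(2793, 1127).
The solution is unique modulo lcm(133, 147, 1127) = 64239.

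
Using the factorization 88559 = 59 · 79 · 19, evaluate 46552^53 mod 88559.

23247

Mod 59: 46552 ≡ 1; 1^53 ≡ 1 (mod 59).
Mod 79: 46552 ≡ 21; 21^53 ≡ 21 (mod 79).
Mod 19: 46552 ≡ 2; by Fermat, exponent reduces to 53 mod 18 = 17; 2^17 ≡ 10 (mod 19).
Combine by CRT: x ≡ 1 (mod 59), x ≡ 21 (mod 79), x ≡ 10 (mod 19) ⇒ x ≡ 23247 (mod 88559).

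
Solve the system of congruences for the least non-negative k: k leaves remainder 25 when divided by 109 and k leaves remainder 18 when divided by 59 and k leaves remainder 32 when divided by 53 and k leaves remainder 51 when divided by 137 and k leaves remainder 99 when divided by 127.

Combine the congruences pairwise.
From k ≡ 25 (mod 109) write k = 25 + 109t. Substituting into k ≡ 18 (mod 59) gives 109t ≡ 52 (mod 59), and since 50⁻¹ ≡ 13 (mod 59), t ≡ 27. Hence k ≡ 25 + 109·27 = 2968 (mod 6431).
From k ≡ 2968 (mod 6431) write k = 2968 + 6431t. Substituting into k ≡ 32 (mod 53) gives 6431t ≡ 32 (mod 53), and since 18⁻¹ ≡ 3 (mod 53), t ≡ 43. Hence k ≡ 2968 + 6431·43 = 279501 (mod 340843).
From k ≡ 279501 (mod 340843) write k = 279501 + 340843t. Substituting into k ≡ 51 (mod 137) gives 340843t ≡ 30 (mod 137), and since 124⁻¹ ≡ 21 (mod 137), t ≡ 82. Hence k ≡ 279501 + 340843·82 = 28228627 (mod 46695491).
From k ≡ 28228627 (mod 46695491) write k = 28228627 + 46695491t. Substituting into k ≡ 99 (mod 127) gives 46695491t ≡ 16 (mod 127), and since 4⁻¹ ≡ 32 (mod 127), t ≡ 4. Hence k ≡ 28228627 + 46695491·4 = 215010591 (mod 5930327357).

215010591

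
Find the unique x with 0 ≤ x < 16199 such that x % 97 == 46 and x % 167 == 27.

Combine the congruences pairwise.
From x ≡ 46 (mod 97) write x = 46 + 97t. Substituting into x ≡ 27 (mod 167) gives 97t ≡ 148 (mod 167), and since 97⁻¹ ≡ 31 (mod 167), t ≡ 79. Hence x ≡ 46 + 97·79 = 7709 (mod 16199).

7709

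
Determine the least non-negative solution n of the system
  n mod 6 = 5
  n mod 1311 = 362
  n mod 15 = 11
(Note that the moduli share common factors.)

gcd(6, 1311) = 3 and 3 | (362 − 5), so the pair is consistent; merging gives n ≡ 1673 (mod 2622), where 2622 = lcm(6, 1311).
gcd(2622, 15) = 3 and 3 | (11 − 1673), so the pair is consistent; merging gives n ≡ 12161 (mod 13110), where 13110 = lcm(2622, 15).
The solution is unique modulo lcm(6, 1311, 15) = 13110.

12161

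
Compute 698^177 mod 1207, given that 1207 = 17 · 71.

Mod 17: 698 ≡ 1; by Fermat, exponent reduces to 177 mod 16 = 1; 1^1 ≡ 1 (mod 17).
Mod 71: 698 ≡ 59; by Fermat, exponent reduces to 177 mod 70 = 37; 59^37 ≡ 69 (mod 71).
Combine by CRT: x ≡ 1 (mod 17), x ≡ 69 (mod 71) ⇒ x ≡ 69 (mod 1207).

69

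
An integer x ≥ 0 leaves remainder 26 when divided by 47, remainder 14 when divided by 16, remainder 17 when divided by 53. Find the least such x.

From x ≡ 26 (mod 47) write x = 26 + 47t. Substituting into x ≡ 14 (mod 16) gives 47t ≡ 4 (mod 16), and since 15⁻¹ ≡ 15 (mod 16), t ≡ 12. Hence x ≡ 26 + 47·12 = 590 (mod 752).
From x ≡ 590 (mod 752) write x = 590 + 752t. Substituting into x ≡ 17 (mod 53) gives 752t ≡ 10 (mod 53), and since 10⁻¹ ≡ 16 (mod 53), t ≡ 1. Hence x ≡ 590 + 752·1 = 1342 (mod 39856).

1342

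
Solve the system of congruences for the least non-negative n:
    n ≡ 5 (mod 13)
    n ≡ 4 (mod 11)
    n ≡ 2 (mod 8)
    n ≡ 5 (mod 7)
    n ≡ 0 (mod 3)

642

The moduli are pairwise coprime; M = 13·11·8·7·3 = 24024.
M/13 = 1848; 1848 ≡ 2 (mod 13); 2·7 ≡ 1, so inverse 7.
M/11 = 2184; 2184 ≡ 6 (mod 11); 6·2 ≡ 1, so inverse 2.
M/8 = 3003; 3003 ≡ 3 (mod 8); 3·3 ≡ 1, so inverse 3.
M/7 = 3432; 3432 ≡ 2 (mod 7); 2·4 ≡ 1, so inverse 4.
M/3 = 8008; 8008 ≡ 1 (mod 3), inverse 1.
n ≡ 5·1848·7 + 4·2184·2 + 2·3003·3 + 5·3432·4 + 0·8008·1 = 168810.
168810 mod 24024 = 642.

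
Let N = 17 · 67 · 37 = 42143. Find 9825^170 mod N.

30159

Mod 17: 9825 ≡ 16; by Fermat, exponent reduces to 170 mod 16 = 10; 16^10 ≡ 1 (mod 17).
Mod 67: 9825 ≡ 43; by Fermat, exponent reduces to 170 mod 66 = 38; 43^38 ≡ 9 (mod 67).
Mod 37: 9825 ≡ 20; by Fermat, exponent reduces to 170 mod 36 = 26; 20^26 ≡ 4 (mod 37).
Combine by CRT: x ≡ 1 (mod 17), x ≡ 9 (mod 67), x ≡ 4 (mod 37) ⇒ x ≡ 30159 (mod 42143).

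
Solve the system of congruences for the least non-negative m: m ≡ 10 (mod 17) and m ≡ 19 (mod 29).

367

Combine the congruences pairwise.
From m ≡ 10 (mod 17) write m = 10 + 17t. Substituting into m ≡ 19 (mod 29) gives 17t ≡ 9 (mod 29), and since 17⁻¹ ≡ 12 (mod 29), t ≡ 21. Hence m ≡ 10 + 17·21 = 367 (mod 493).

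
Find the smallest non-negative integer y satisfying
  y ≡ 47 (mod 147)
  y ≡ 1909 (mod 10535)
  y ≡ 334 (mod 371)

Combine the congruences pairwise.
gcd(147, 10535) = 49 and 49 | (1909 − 47), so the pair is consistent; merging gives y ≡ 22979 (mod 31605), where 31605 = lcm(147, 10535).
gcd(31605, 371) = 7 and 7 | (334 − 22979), so the pair is consistent; merging gives y ≡ 686684 (mod 1675065), where 1675065 = lcm(31605, 371).
The solution is unique modulo lcm(147, 10535, 371) = 1675065.

686684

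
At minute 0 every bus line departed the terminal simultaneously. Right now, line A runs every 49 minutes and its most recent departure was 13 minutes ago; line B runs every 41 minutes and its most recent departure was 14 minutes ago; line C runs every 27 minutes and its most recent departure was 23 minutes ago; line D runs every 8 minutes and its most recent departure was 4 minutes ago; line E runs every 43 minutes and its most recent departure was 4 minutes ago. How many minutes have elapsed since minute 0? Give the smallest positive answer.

The moduli are pairwise coprime; N = 49·41·27·8·43 = 18659592.
N/49 = 380808; 380808 ≡ 29 (mod 49); 29·22 ≡ 1, so inverse 22.
N/41 = 455112; 455112 ≡ 12 (mod 41); 12·24 ≡ 1, so inverse 24.
N/27 = 691096; 691096 ≡ 4 (mod 27); 4·7 ≡ 1, so inverse 7.
N/8 = 2332449; 2332449 ≡ 1 (mod 8), inverse 1.
N/43 = 433944; 433944 ≡ 31 (mod 43); 31·25 ≡ 1, so inverse 25.
t ≡ 13·380808·22 + 14·455112·24 + 23·691096·7 + 4·2332449·1 + 4·433944·25 = 425819372.
425819372 mod 18659592 = 15308348.

15308348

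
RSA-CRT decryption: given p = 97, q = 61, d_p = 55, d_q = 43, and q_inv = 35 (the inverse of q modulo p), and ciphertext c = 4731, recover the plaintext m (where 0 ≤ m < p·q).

m₁ = c^(d_p) mod p: c ≡ 75 (mod 97), and 75^55 mod 97 = 22.
m₂ = c^(d_q) mod q: c ≡ 34 (mod 61), and 34^43 mod 61 = 20.
h = q_inv·(m₁ − m₂) mod p = 35·(22 − 20) mod 97 = 70.
m = m₂ + h·q = 20 + 70·61 = 4290.

4290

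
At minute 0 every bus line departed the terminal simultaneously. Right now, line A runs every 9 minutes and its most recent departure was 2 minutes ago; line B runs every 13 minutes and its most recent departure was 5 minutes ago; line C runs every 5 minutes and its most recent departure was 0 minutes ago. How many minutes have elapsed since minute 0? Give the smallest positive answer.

200

The moduli are pairwise coprime; N = 9·13·5 = 585.
N/9 = 65; 65 ≡ 2 (mod 9); 2·5 ≡ 1, so inverse 5.
N/13 = 45; 45 ≡ 6 (mod 13); 6·11 ≡ 1, so inverse 11.
N/5 = 117; 117 ≡ 2 (mod 5); 2·3 ≡ 1, so inverse 3.
t ≡ 2·65·5 + 5·45·11 + 0·117·3 = 3125.
3125 mod 585 = 200.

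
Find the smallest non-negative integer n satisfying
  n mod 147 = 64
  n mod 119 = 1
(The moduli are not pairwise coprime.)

Combine the congruences pairwise.
gcd(147, 119) = 7 and 7 | (1 − 64), so the pair is consistent; merging gives n ≡ 358 (mod 2499), where 2499 = lcm(147, 119).
The solution is unique modulo lcm(147, 119) = 2499.

358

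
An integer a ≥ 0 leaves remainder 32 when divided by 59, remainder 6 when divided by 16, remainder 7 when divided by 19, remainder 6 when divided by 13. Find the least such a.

The moduli are pairwise coprime; N = 59·16·19·13 = 233168.
N/59 = 3952; 3952 ≡ 58 (mod 59); 58·58 ≡ 1, so inverse 58.
N/16 = 14573; 14573 ≡ 13 (mod 16); 13·5 ≡ 1, so inverse 5.
N/19 = 12272; 12272 ≡ 17 (mod 19); 17·9 ≡ 1, so inverse 9.
N/13 = 17936; 17936 ≡ 9 (mod 13); 9·3 ≡ 1, so inverse 3.
a ≡ 32·3952·58 + 6·14573·5 + 7·12272·9 + 6·17936·3 = 8868086.
8868086 mod 233168 = 7702.

7702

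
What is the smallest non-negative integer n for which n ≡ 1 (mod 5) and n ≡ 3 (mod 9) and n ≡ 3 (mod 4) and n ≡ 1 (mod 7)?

1191

From n ≡ 1 (mod 5) write n = 1 + 5t. Substituting into n ≡ 3 (mod 9) gives 5t ≡ 2 (mod 9), and since 5⁻¹ ≡ 2 (mod 9), t ≡ 4. Hence n ≡ 1 + 5·4 = 21 (mod 45).
From n ≡ 21 (mod 45) write n = 21 + 45t. Substituting into n ≡ 3 (mod 4) gives 45t ≡ 2 (mod 4), and since 1⁻¹ ≡ 1 (mod 4), t ≡ 2. Hence n ≡ 21 + 45·2 = 111 (mod 180).
From n ≡ 111 (mod 180) write n = 111 + 180t. Substituting into n ≡ 1 (mod 7) gives 180t ≡ 2 (mod 7), and since 5⁻¹ ≡ 3 (mod 7), t ≡ 6. Hence n ≡ 111 + 180·6 = 1191 (mod 1260).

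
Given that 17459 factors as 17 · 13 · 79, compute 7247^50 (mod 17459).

14050

Mod 17: 7247 ≡ 5; by Fermat, exponent reduces to 50 mod 16 = 2; 5^2 ≡ 8 (mod 17).
Mod 13: 7247 ≡ 6; by Fermat, exponent reduces to 50 mod 12 = 2; 6^2 ≡ 10 (mod 13).
Mod 79: 7247 ≡ 58; 58^50 ≡ 67 (mod 79).
Combine by CRT: x ≡ 8 (mod 17), x ≡ 10 (mod 13), x ≡ 67 (mod 79) ⇒ x ≡ 14050 (mod 17459).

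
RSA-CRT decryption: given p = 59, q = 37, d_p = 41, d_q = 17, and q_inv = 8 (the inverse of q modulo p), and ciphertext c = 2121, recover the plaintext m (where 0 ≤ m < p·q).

1329

m₁ = c^(d_p) mod p: c ≡ 56 (mod 59), and 56^41 mod 59 = 31.
m₂ = c^(d_q) mod q: c ≡ 12 (mod 37), and 12^17 mod 37 = 34.
h = q_inv·(m₁ − m₂) mod p = 8·(31 − 34) mod 59 = 35.
m = m₂ + h·q = 34 + 35·37 = 1329.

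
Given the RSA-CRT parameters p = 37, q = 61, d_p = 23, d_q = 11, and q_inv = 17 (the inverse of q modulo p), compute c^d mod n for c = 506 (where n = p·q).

437

m₁ = c^(d_p) mod p: c ≡ 25 (mod 37), and 25^23 mod 37 = 30.
m₂ = c^(d_q) mod q: c ≡ 18 (mod 61), and 18^11 mod 61 = 10.
h = q_inv·(m₁ − m₂) mod p = 17·(30 − 10) mod 37 = 7.
m = m₂ + h·q = 10 + 7·61 = 437.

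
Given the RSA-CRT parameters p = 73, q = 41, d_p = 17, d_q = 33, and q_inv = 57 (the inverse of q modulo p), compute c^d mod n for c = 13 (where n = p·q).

m₁ = c^(d_p) mod p: c ≡ 13 (mod 73), and 13^17 mod 73 = 26.
m₂ = c^(d_q) mod q: c ≡ 13 (mod 41), and 13^33 mod 41 = 30.
h = q_inv·(m₁ − m₂) mod p = 57·(26 − 30) mod 73 = 64.
m = m₂ + h·q = 30 + 64·41 = 2654.

2654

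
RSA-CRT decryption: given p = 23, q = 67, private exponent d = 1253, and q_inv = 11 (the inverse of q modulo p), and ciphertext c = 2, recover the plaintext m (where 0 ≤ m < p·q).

d_p = d mod (p−1) = 1253 mod 22 = 21; d_q = d mod (q−1) = 65.
m₁ = c^(d_p) mod p: c ≡ 2 (mod 23), and 2^21 mod 23 = 12.
m₂ = c^(d_q) mod q: c ≡ 2 (mod 67), and 2^65 mod 67 = 34.
h = q_inv·(m₁ − m₂) mod p = 11·(12 − 34) mod 23 = 11.
m = m₂ + h·q = 34 + 11·67 = 771.

771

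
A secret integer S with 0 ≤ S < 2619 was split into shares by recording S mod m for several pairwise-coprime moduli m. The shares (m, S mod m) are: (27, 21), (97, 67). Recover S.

1425

From S ≡ 21 (mod 27) write S = 21 + 27t. Substituting into S ≡ 67 (mod 97) gives 27t ≡ 46 (mod 97), and since 27⁻¹ ≡ 18 (mod 97), t ≡ 52. Hence S ≡ 21 + 27·52 = 1425 (mod 2619).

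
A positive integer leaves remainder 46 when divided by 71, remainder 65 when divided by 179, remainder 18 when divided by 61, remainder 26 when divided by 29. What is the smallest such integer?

The moduli are pairwise coprime; N = 71·179·61·29 = 22482221.
N/71 = 316651; 316651 ≡ 62 (mod 71); 62·63 ≡ 1, so inverse 63.
N/179 = 125599; 125599 ≡ 120 (mod 179); 120·91 ≡ 1, so inverse 91.
N/61 = 368561; 368561 ≡ 60 (mod 61); 60·60 ≡ 1, so inverse 60.
N/29 = 775249; 775249 ≡ 21 (mod 29); 21·18 ≡ 1, so inverse 18.
t ≡ 46·316651·63 + 65·125599·91 + 18·368561·60 + 26·775249·18 = 2421435095.
2421435095 mod 22482221 = 15837448.

15837448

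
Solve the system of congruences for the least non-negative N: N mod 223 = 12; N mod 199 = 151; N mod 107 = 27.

The moduli are pairwise coprime; M = 223·199·107 = 4748339.
M/223 = 21293; 21293 ≡ 108 (mod 223); 108·159 ≡ 1, so inverse 159.
M/199 = 23861; 23861 ≡ 180 (mod 199); 180·178 ≡ 1, so inverse 178.
M/107 = 44377; 44377 ≡ 79 (mod 107); 79·42 ≡ 1, so inverse 42.
N ≡ 12·21293·159 + 151·23861·178 + 27·44377·42 = 732286520.
732286520 mod 4748339 = 1042314.

1042314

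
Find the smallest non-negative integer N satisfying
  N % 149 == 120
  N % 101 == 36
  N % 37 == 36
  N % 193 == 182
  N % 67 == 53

Combine the congruences pairwise.
From N ≡ 120 (mod 149) write N = 120 + 149t. Substituting into N ≡ 36 (mod 101) gives 149t ≡ 17 (mod 101), and since 48⁻¹ ≡ 40 (mod 101), t ≡ 74. Hence N ≡ 120 + 149·74 = 11146 (mod 15049).
From N ≡ 11146 (mod 15049) write N = 11146 + 15049t. Substituting into N ≡ 36 (mod 37) gives 15049t ≡ 27 (mod 37), and since 27⁻¹ ≡ 11 (mod 37), t ≡ 1. Hence N ≡ 11146 + 15049·1 = 26195 (mod 556813).
From N ≡ 26195 (mod 556813) write N = 26195 + 556813t. Substituting into N ≡ 182 (mod 193) gives 556813t ≡ 42 (mod 193), and since 8⁻¹ ≡ 169 (mod 193), t ≡ 150. Hence N ≡ 26195 + 556813·150 = 83548145 (mod 107464909).
From N ≡ 83548145 (mod 107464909) write N = 83548145 + 107464909t. Substituting into N ≡ 53 (mod 67) gives 107464909t ≡ 37 (mod 67), and since 58⁻¹ ≡ 52 (mod 67), t ≡ 48. Hence N ≡ 83548145 + 107464909·48 = 5241863777 (mod 7200148903).

5241863777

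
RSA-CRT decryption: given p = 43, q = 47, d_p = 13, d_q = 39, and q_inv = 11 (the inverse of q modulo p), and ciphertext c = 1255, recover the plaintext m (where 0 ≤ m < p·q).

844

m₁ = c^(d_p) mod p: c ≡ 8 (mod 43), and 8^13 mod 43 = 27.
m₂ = c^(d_q) mod q: c ≡ 33 (mod 47), and 33^39 mod 47 = 45.
h = q_inv·(m₁ − m₂) mod p = 11·(27 − 45) mod 43 = 17.
m = m₂ + h·q = 45 + 17·47 = 844.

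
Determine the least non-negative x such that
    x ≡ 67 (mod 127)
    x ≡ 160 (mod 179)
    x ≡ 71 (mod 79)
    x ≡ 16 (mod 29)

From x ≡ 67 (mod 127) write x = 67 + 127t. Substituting into x ≡ 160 (mod 179) gives 127t ≡ 93 (mod 179), and since 127⁻¹ ≡ 148 (mod 179), t ≡ 160. Hence x ≡ 67 + 127·160 = 20387 (mod 22733).
From x ≡ 20387 (mod 22733) write x = 20387 + 22733t. Substituting into x ≡ 71 (mod 79) gives 22733t ≡ 66 (mod 79), and since 60⁻¹ ≡ 54 (mod 79), t ≡ 9. Hence x ≡ 20387 + 22733·9 = 224984 (mod 1795907).
From x ≡ 224984 (mod 1795907) write x = 224984 + 1795907t. Substituting into x ≡ 16 (mod 29) gives 1795907t ≡ 14 (mod 29), and since 24⁻¹ ≡ 23 (mod 29), t ≡ 3. Hence x ≡ 224984 + 1795907·3 = 5612705 (mod 52081303).

5612705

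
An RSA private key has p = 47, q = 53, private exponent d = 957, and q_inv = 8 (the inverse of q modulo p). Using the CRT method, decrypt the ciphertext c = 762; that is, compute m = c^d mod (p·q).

1735

d_p = d mod (p−1) = 957 mod 46 = 37; d_q = d mod (q−1) = 21.
m₁ = c^(d_p) mod p: c ≡ 10 (mod 47), and 10^37 mod 47 = 43.
m₂ = c^(d_q) mod q: c ≡ 20 (mod 53), and 20^21 mod 53 = 39.
h = q_inv·(m₁ − m₂) mod p = 8·(43 − 39) mod 47 = 32.
m = m₂ + h·q = 39 + 32·53 = 1735.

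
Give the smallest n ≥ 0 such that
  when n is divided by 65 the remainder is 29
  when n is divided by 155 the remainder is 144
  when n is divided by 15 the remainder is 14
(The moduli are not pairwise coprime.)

gcd(65, 155) = 5 and 5 | (144 − 29), so the pair is consistent; merging gives n ≡ 1849 (mod 2015), where 2015 = lcm(65, 155).
gcd(2015, 15) = 5 and 5 | (14 − 1849), so the pair is consistent; merging gives n ≡ 5879 (mod 6045), where 6045 = lcm(2015, 15).
The solution is unique modulo lcm(65, 155, 15) = 6045.

5879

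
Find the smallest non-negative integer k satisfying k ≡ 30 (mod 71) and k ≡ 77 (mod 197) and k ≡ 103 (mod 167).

1713189

The moduli are pairwise coprime; N = 71·197·167 = 2335829.
N/71 = 32899; 32899 ≡ 26 (mod 71); 26·41 ≡ 1, so inverse 41.
N/197 = 11857; 11857 ≡ 37 (mod 197); 37·16 ≡ 1, so inverse 16.
N/167 = 13987; 13987 ≡ 126 (mod 167); 126·57 ≡ 1, so inverse 57.
k ≡ 30·32899·41 + 77·11857·16 + 103·13987·57 = 137191271.
137191271 mod 2335829 = 1713189.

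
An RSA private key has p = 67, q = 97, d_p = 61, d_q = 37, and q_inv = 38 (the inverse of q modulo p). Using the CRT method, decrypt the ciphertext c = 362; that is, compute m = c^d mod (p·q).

5805

m₁ = c^(d_p) mod p: c ≡ 27 (mod 67), and 27^61 mod 67 = 43.
m₂ = c^(d_q) mod q: c ≡ 71 (mod 97), and 71^37 mod 97 = 82.
h = q_inv·(m₁ − m₂) mod p = 38·(43 − 82) mod 67 = 59.
m = m₂ + h·q = 82 + 59·97 = 5805.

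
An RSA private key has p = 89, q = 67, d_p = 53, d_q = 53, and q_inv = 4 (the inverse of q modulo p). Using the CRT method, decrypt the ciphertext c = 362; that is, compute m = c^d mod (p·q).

5737

m₁ = c^(d_p) mod p: c ≡ 6 (mod 89), and 6^53 mod 89 = 41.
m₂ = c^(d_q) mod q: c ≡ 27 (mod 67), and 27^53 mod 67 = 42.
h = q_inv·(m₁ − m₂) mod p = 4·(41 − 42) mod 89 = 85.
m = m₂ + h·q = 42 + 85·67 = 5737.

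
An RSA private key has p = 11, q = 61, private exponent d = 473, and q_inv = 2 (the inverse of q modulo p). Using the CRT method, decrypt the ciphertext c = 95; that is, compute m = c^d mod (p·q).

d_p = d mod (p−1) = 473 mod 10 = 3; d_q = d mod (q−1) = 53.
m₁ = c^(d_p) mod p: c ≡ 7 (mod 11), and 7^3 mod 11 = 2.
m₂ = c^(d_q) mod q: c ≡ 34 (mod 61), and 34^53 mod 61 = 20.
h = q_inv·(m₁ − m₂) mod p = 2·(2 − 20) mod 11 = 8.
m = m₂ + h·q = 20 + 8·61 = 508.

508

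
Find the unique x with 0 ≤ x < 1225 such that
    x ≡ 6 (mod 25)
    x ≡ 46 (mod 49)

From x ≡ 6 (mod 25) write x = 6 + 25t. Substituting into x ≡ 46 (mod 49) gives 25t ≡ 40 (mod 49), and since 25⁻¹ ≡ 2 (mod 49), t ≡ 31. Hence x ≡ 6 + 25·31 = 781 (mod 1225).

781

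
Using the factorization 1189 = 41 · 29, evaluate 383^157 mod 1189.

Mod 41: 383 ≡ 14; by Fermat, exponent reduces to 157 mod 40 = 37; 14^37 ≡ 27 (mod 41).
Mod 29: 383 ≡ 6; by Fermat, exponent reduces to 157 mod 28 = 17; 6^17 ≡ 13 (mod 29).
Combine by CRT: x ≡ 27 (mod 41), x ≡ 13 (mod 29) ⇒ x ≡ 970 (mod 1189).

970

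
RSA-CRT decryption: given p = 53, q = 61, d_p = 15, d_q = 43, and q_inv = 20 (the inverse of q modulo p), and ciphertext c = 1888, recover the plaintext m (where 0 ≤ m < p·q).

2840

m₁ = c^(d_p) mod p: c ≡ 33 (mod 53), and 33^15 mod 53 = 31.
m₂ = c^(d_q) mod q: c ≡ 58 (mod 61), and 58^43 mod 61 = 34.
h = q_inv·(m₁ − m₂) mod p = 20·(31 − 34) mod 53 = 46.
m = m₂ + h·q = 34 + 46·61 = 2840.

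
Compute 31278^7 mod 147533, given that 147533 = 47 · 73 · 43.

Mod 47: 31278 ≡ 23; 23^7 ≡ 29 (mod 47).
Mod 73: 31278 ≡ 34; 34^7 ≡ 13 (mod 73).
Mod 43: 31278 ≡ 17; 17^7 ≡ 36 (mod 43).
Combine by CRT: x ≡ 29 (mod 47), x ≡ 13 (mod 73), x ≡ 36 (mod 43) ⇒ x ≡ 137034 (mod 147533).

137034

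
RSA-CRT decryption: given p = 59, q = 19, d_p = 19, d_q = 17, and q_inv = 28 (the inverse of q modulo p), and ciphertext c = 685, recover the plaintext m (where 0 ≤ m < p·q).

153

m₁ = c^(d_p) mod p: c ≡ 36 (mod 59), and 36^19 mod 59 = 35.
m₂ = c^(d_q) mod q: c ≡ 1 (mod 19), and 1^17 mod 19 = 1.
h = q_inv·(m₁ − m₂) mod p = 28·(35 − 1) mod 59 = 8.
m = m₂ + h·q = 1 + 8·19 = 153.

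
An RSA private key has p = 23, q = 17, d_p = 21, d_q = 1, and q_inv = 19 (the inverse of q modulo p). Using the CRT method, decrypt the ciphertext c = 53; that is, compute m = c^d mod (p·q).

m₁ = c^(d_p) mod p: c ≡ 7 (mod 23), and 7^21 mod 23 = 10.
m₂ = c^(d_q) mod q: c ≡ 2 (mod 17), and 2^1 mod 17 = 2.
h = q_inv·(m₁ − m₂) mod p = 19·(10 − 2) mod 23 = 14.
m = m₂ + h·q = 2 + 14·17 = 240.

240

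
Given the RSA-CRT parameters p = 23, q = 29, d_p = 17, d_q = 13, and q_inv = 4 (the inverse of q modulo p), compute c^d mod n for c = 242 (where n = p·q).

55

m₁ = c^(d_p) mod p: c ≡ 12 (mod 23), and 12^17 mod 23 = 9.
m₂ = c^(d_q) mod q: c ≡ 10 (mod 29), and 10^13 mod 29 = 26.
h = q_inv·(m₁ − m₂) mod p = 4·(9 − 26) mod 23 = 1.
m = m₂ + h·q = 26 + 1·29 = 55.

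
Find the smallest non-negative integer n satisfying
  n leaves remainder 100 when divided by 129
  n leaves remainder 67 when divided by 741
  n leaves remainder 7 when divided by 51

gcd(129, 741) = 3 and 3 | (67 − 100), so the pair is consistent; merging gives n ≡ 31189 (mod 31863), where 31863 = lcm(129, 741).
gcd(31863, 51) = 3 and 3 | (7 − 31189), so the pair is consistent; merging gives n ≡ 222367 (mod 541671), where 541671 = lcm(31863, 51).
The solution is unique modulo lcm(129, 741, 51) = 541671.

222367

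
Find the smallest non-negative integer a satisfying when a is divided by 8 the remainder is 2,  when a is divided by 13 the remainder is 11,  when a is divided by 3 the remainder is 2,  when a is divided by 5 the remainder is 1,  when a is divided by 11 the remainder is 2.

13466

Combine the congruences pairwise.
From a ≡ 2 (mod 8) write a = 2 + 8t. Substituting into a ≡ 11 (mod 13) gives 8t ≡ 9 (mod 13), and since 8⁻¹ ≡ 5 (mod 13), t ≡ 6. Hence a ≡ 2 + 8·6 = 50 (mod 104).
From a ≡ 50 (mod 104) write a = 50 + 104t. Substituting into a ≡ 2 (mod 3) gives 104t ≡ 0 (mod 3), and since 2⁻¹ ≡ 2 (mod 3), t ≡ 0. Hence a ≡ 50 + 104·0 = 50 (mod 312).
From a ≡ 50 (mod 312) write a = 50 + 312t. Substituting into a ≡ 1 (mod 5) gives 312t ≡ 1 (mod 5), and since 2⁻¹ ≡ 3 (mod 5), t ≡ 3. Hence a ≡ 50 + 312·3 = 986 (mod 1560).
From a ≡ 986 (mod 1560) write a = 986 + 1560t. Substituting into a ≡ 2 (mod 11) gives 1560t ≡ 6 (mod 11), and since 9⁻¹ ≡ 5 (mod 11), t ≡ 8. Hence a ≡ 986 + 1560·8 = 13466 (mod 17160).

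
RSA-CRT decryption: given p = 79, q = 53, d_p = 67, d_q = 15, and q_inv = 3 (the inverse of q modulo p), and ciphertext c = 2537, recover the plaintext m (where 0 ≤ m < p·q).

1374

m₁ = c^(d_p) mod p: c ≡ 9 (mod 79), and 9^67 mod 79 = 31.
m₂ = c^(d_q) mod q: c ≡ 46 (mod 53), and 46^15 mod 53 = 49.
h = q_inv·(m₁ − m₂) mod p = 3·(31 − 49) mod 79 = 25.
m = m₂ + h·q = 49 + 25·53 = 1374.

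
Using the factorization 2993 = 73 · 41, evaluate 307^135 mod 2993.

Mod 73: 307 ≡ 15; by Fermat, exponent reduces to 135 mod 72 = 63; 15^63 ≡ 10 (mod 73).
Mod 41: 307 ≡ 20; by Fermat, exponent reduces to 135 mod 40 = 15; 20^15 ≡ 9 (mod 41).
Combine by CRT: x ≡ 10 (mod 73), x ≡ 9 (mod 41) ⇒ x ≡ 2346 (mod 2993).

2346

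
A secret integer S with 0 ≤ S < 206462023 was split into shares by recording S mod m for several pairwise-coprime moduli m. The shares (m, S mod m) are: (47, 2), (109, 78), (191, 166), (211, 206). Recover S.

50335733

The moduli are pairwise coprime; N = 47·109·191·211 = 206462023.
N/47 = 4392809; 4392809 ≡ 1 (mod 47), inverse 1.
N/109 = 1894147; 1894147 ≡ 54 (mod 109); 54·107 ≡ 1, so inverse 107.
N/191 = 1080953; 1080953 ≡ 84 (mod 191); 84·166 ≡ 1, so inverse 166.
N/211 = 978493; 978493 ≡ 86 (mod 211); 86·27 ≡ 1, so inverse 27.
S ≡ 2·4392809·1 + 78·1894147·107 + 166·1080953·166 + 206·978493·27 = 51046455414.
51046455414 mod 206462023 = 50335733.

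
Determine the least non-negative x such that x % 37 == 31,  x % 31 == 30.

Combine the congruences pairwise.
From x ≡ 31 (mod 37) write x = 31 + 37t. Substituting into x ≡ 30 (mod 31) gives 37t ≡ 30 (mod 31), and since 6⁻¹ ≡ 26 (mod 31), t ≡ 5. Hence x ≡ 31 + 37·5 = 216 (mod 1147).

216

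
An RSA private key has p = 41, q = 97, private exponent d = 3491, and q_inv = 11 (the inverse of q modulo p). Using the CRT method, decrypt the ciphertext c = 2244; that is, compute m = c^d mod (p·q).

1623

d_p = d mod (p−1) = 3491 mod 40 = 11; d_q = d mod (q−1) = 35.
m₁ = c^(d_p) mod p: c ≡ 30 (mod 41), and 30^11 mod 41 = 24.
m₂ = c^(d_q) mod q: c ≡ 13 (mod 97), and 13^35 mod 97 = 71.
h = q_inv·(m₁ − m₂) mod p = 11·(24 − 71) mod 41 = 16.
m = m₂ + h·q = 71 + 16·97 = 1623.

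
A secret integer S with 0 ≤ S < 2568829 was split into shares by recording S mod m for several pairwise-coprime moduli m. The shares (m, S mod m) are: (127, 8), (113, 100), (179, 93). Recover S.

1370338

The moduli are pairwise coprime; N = 127·113·179 = 2568829.
N/127 = 20227; 20227 ≡ 34 (mod 127); 34·71 ≡ 1, so inverse 71.
N/113 = 22733; 22733 ≡ 20 (mod 113); 20·17 ≡ 1, so inverse 17.
N/179 = 14351; 14351 ≡ 31 (mod 179); 31·52 ≡ 1, so inverse 52.
S ≡ 8·20227·71 + 100·22733·17 + 93·14351·52 = 119536472.
119536472 mod 2568829 = 1370338.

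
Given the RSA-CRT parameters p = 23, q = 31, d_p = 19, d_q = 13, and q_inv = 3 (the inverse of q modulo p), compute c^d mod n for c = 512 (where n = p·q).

593

m₁ = c^(d_p) mod p: c ≡ 6 (mod 23), and 6^19 mod 23 = 18.
m₂ = c^(d_q) mod q: c ≡ 16 (mod 31), and 16^13 mod 31 = 4.
h = q_inv·(m₁ − m₂) mod p = 3·(18 − 4) mod 23 = 19.
m = m₂ + h·q = 4 + 19·31 = 593.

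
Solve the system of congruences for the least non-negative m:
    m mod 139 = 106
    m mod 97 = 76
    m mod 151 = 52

179138

Combine the congruences pairwise.
From m ≡ 106 (mod 139) write m = 106 + 139t. Substituting into m ≡ 76 (mod 97) gives 139t ≡ 67 (mod 97), and since 42⁻¹ ≡ 67 (mod 97), t ≡ 27. Hence m ≡ 106 + 139·27 = 3859 (mod 13483).
From m ≡ 3859 (mod 13483) write m = 3859 + 13483t. Substituting into m ≡ 52 (mod 151) gives 13483t ≡ 119 (mod 151), and since 44⁻¹ ≡ 127 (mod 151), t ≡ 13. Hence m ≡ 3859 + 13483·13 = 179138 (mod 2035933).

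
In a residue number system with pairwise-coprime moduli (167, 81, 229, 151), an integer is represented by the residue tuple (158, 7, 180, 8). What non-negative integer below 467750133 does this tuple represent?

449608246

The moduli are pairwise coprime; N = 167·81·229·151 = 467750133.
N/167 = 2800899; 2800899 ≡ 142 (mod 167); 142·20 ≡ 1, so inverse 20.
N/81 = 5774693; 5774693 ≡ 41 (mod 81); 41·2 ≡ 1, so inverse 2.
N/229 = 2042577; 2042577 ≡ 126 (mod 229); 126·20 ≡ 1, so inverse 20.
N/151 = 3097683; 3097683 ≡ 69 (mod 151); 69·116 ≡ 1, so inverse 116.
x ≡ 158·2800899·20 + 7·5774693·2 + 180·2042577·20 + 8·3097683·116 = 19159613566.
19159613566 mod 467750133 = 449608246.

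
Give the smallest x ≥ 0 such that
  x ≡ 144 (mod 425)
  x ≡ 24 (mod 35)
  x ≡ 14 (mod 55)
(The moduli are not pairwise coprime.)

25644

Combine the congruences pairwise.
gcd(425, 35) = 5 and 5 | (24 − 144), so the pair is consistent; merging gives x ≡ 1844 (mod 2975), where 2975 = lcm(425, 35).
gcd(2975, 55) = 5 and 5 | (14 − 1844), so the pair is consistent; merging gives x ≡ 25644 (mod 32725), where 32725 = lcm(2975, 55).
The solution is unique modulo lcm(425, 35, 55) = 32725.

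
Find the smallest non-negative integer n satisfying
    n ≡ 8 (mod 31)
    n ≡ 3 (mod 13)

Combine the congruences pairwise.
From n ≡ 8 (mod 31) write n = 8 + 31t. Substituting into n ≡ 3 (mod 13) gives 31t ≡ 8 (mod 13), and since 5⁻¹ ≡ 8 (mod 13), t ≡ 12. Hence n ≡ 8 + 31·12 = 380 (mod 403).

380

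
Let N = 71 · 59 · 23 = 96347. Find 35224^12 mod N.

Mod 71: 35224 ≡ 8; 8^12 ≡ 2 (mod 71).
Mod 59: 35224 ≡ 1; 1^12 ≡ 1 (mod 59).
Mod 23: 35224 ≡ 11; 11^12 ≡ 12 (mod 23).
Combine by CRT: x ≡ 2 (mod 71), x ≡ 1 (mod 59), x ≡ 12 (mod 23) ⇒ x ≡ 91805 (mod 96347).

91805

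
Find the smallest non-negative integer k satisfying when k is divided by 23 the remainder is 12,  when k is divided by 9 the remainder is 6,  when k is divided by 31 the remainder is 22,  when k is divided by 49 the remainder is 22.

The moduli are pairwise coprime; N = 23·9·31·49 = 314433.
N/23 = 13671; 13671 ≡ 9 (mod 23); 9·18 ≡ 1, so inverse 18.
N/9 = 34937; 34937 ≡ 8 (mod 9); 8·8 ≡ 1, so inverse 8.
N/31 = 10143; 10143 ≡ 6 (mod 31); 6·26 ≡ 1, so inverse 26.
N/49 = 6417; 6417 ≡ 47 (mod 49); 47·24 ≡ 1, so inverse 24.
k ≡ 12·13671·18 + 6·34937·8 + 22·10143·26 + 22·6417·24 = 13819884.
13819884 mod 314433 = 299265.

299265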